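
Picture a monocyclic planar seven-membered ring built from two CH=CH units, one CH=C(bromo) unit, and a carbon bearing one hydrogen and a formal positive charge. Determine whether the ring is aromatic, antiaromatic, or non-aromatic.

All ring atoms are sp² and supply a p orbital to the ring (the double-bond atoms are sp², each contributing one p electron; the carbocation has an empty p orbital); the conjugation is uninterrupted.
π-electron count: 3 × 2 = 6 from the double-bond units + 0 from the CH(+) atom = 6.
With 6 π electrons (n = 1), the Hückel 4n+2 condition holds.

Aromatic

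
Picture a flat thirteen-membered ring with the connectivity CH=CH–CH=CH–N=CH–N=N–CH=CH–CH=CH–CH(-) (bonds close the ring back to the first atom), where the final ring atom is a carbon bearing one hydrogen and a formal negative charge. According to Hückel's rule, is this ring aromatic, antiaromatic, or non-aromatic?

Aromatic

Every ring atom contributes a p orbital perpendicular to the ring (every atom in a ring double bond is sp² and brings one electron to the p orbital; each sp² =N– keeps its lone pair in-plane and puts one electron into the π system; the carbanion's lone pair occupies the p orbital), so the π system is cyclic and fully conjugated.
Counting π electrons: 6 × 2 = 12 from the double-bond units + 2 from the CH(-) atom = 14.
14 = 4(3) + 2, which satisfies Hückel's 4n+2 rule.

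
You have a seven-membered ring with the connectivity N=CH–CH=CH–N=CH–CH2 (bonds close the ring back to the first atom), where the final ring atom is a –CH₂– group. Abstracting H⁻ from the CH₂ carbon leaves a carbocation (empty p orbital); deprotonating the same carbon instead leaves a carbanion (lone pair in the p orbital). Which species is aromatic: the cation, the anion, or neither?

Both ions have a continuous loop of p orbitals — each ring atom is sp².
Cation: 3 × 2 + 0 = 6 π electrons → 4(1)+2, aromatic.
Anion: 3 × 2 + 2 = 8 π electrons → 4(2), antiaromatic.

The cation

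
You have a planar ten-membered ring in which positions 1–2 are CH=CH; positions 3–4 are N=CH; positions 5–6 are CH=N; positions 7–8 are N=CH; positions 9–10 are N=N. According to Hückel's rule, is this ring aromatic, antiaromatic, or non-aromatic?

Aromatic

All ring atoms are sp² and supply a p orbital to the ring (every atom in a ring double bond is sp² and brings one electron to the p orbital; the doubly-bonded nitrogens are pyridine-type — their lone pairs lie in the ring plane, leaving one electron in the p orbital); the conjugation is uninterrupted.
π-electron count: 5 × 2 = 10 from the 5 double-bond units.
That gives a 4n+2 count (10, n = 2).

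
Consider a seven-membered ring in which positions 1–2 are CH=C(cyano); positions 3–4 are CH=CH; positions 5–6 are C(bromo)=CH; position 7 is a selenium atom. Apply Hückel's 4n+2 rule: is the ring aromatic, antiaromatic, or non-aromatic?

Antiaromatic

All ring atoms are sp² and supply a p orbital to the ring (the double-bond atoms are sp², each contributing one p electron; the selenium donates one lone pair from its p orbital); the conjugation is uninterrupted.
Counting π electrons: 3 × 2 = 6 from the double-bond units + 2 from the Se atom = 8.
8 is a 4n count (n = 2), so the planar conjugated ring is antiaromatic.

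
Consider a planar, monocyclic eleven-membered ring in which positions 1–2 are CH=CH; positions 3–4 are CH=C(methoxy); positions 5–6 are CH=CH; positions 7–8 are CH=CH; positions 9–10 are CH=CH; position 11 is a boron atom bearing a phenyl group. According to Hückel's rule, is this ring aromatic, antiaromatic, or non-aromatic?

Check conjugation: every atom in a ring double bond is sp² and brings one electron to the p orbital; the boron has an empty p orbital — every position has a p orbital, so the cyclic π system is continuous.
Adding the contributions, 5 × 2 = 10 from the double-bond units + 0 from the B(phenyl) atom = 10.
That gives a 4n+2 count (10, n = 2).

Aromatic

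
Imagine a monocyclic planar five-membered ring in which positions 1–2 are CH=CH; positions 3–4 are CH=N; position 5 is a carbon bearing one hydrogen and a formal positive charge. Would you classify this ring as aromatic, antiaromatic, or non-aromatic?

Antiaromatic

Every ring atom contributes a p orbital perpendicular to the ring (every atom in a ring double bond is sp² and brings one electron to the p orbital; the doubly-bonded nitrogens are pyridine-type — their lone pairs lie in the ring plane, leaving one electron in the p orbital; the carbocation has an empty p orbital), so the π system is cyclic and fully conjugated.
Tallying contributions gives 2 × 2 = 4 from the double-bond units + 0 from the CH(+) atom = 4.
4 = 4(1); a planar, fully conjugated 4n system is antiaromatic.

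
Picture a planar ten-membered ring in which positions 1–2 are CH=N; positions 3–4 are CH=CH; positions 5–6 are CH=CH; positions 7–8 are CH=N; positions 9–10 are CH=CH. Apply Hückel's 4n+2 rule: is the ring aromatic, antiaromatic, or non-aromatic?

All ring atoms are sp² and supply a p orbital to the ring (the double-bond atoms are sp², each contributing one p electron; the doubly-bonded nitrogens are pyridine-type — their lone pairs lie in the ring plane, leaving one electron in the p orbital); the conjugation is uninterrupted.
Adding the contributions, 5 × 2 = 10 from the 5 double-bond units.
10 = 4(2) + 2, which satisfies Hückel's 4n+2 rule.

Aromatic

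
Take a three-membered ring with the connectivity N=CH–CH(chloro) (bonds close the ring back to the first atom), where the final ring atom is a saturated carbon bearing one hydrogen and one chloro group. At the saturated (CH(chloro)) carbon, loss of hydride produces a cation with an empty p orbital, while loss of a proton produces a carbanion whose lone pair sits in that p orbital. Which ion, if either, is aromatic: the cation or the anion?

Both ions have a continuous loop of p orbitals — each ring atom is sp².
Cation: 1 × 2 + 0 = 2 π electrons → 4(0)+2, aromatic.
Anion: 1 × 2 + 2 = 4 π electrons → 4(1), antiaromatic.

The cation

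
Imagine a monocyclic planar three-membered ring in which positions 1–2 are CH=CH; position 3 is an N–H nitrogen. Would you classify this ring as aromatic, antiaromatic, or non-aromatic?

Antiaromatic

All ring atoms are sp² and supply a p orbital to the ring (each doubly-bonded ring atom is sp² with one p-orbital electron; the pyrrole-type nitrogen donates its lone pair from the p orbital); the conjugation is uninterrupted.
Adding the contributions, 1 × 2 = 2 from the double-bond unit + 2 from the NH atom = 4.
4 is a 4n count (n = 1), so the planar conjugated ring is antiaromatic.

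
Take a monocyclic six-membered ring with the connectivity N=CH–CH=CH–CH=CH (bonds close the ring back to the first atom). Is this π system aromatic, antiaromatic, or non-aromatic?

Aromatic

All ring atoms are sp² and supply a p orbital to the ring (each doubly-bonded ring atom is sp² with one p-orbital electron; each =N– nitrogen is pyridine-type (lone pair in the sp² plane, one electron in the p orbital)); the conjugation is uninterrupted.
Tallying contributions gives 3 × 2 = 6 from the 3 double-bond units.
Since 6 = 4·1 + 2, the ring meets the 4n+2 criterion.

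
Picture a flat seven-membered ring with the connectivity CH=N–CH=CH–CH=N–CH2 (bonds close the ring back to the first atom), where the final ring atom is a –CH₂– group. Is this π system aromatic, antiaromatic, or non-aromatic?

Non-aromatic

Because the tetrahedral CH₂ carbon is sp³ and has no p orbital in the ring π system at the CH2 position, the π system cannot extend all the way around the ring.
Without a continuous loop of overlapping p orbitals the Hückel electron count never comes into play.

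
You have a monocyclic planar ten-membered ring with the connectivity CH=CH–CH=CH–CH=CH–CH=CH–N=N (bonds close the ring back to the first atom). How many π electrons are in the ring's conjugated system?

10

The p orbitals form a continuous loop: every atom in a ring double bond is sp² and brings one electron to the p orbital; each sp² =N– keeps its lone pair in-plane and puts one electron into the π system. The ring is fully conjugated.
Adding the contributions, 5 × 2 = 10 from the 5 double-bond units.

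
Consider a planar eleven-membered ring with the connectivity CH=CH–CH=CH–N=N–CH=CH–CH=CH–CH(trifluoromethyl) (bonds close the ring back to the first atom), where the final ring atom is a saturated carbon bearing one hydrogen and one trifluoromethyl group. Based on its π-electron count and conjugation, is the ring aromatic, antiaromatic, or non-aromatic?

Non-aromatic

Because that saturated carbon is sp³ and has no p orbital in the ring π system at the CH(trifluoromethyl) position, the π system cannot extend all the way around the ring.
A ring that is not fully conjugated cannot be aromatic or antiaromatic regardless of its π-electron count.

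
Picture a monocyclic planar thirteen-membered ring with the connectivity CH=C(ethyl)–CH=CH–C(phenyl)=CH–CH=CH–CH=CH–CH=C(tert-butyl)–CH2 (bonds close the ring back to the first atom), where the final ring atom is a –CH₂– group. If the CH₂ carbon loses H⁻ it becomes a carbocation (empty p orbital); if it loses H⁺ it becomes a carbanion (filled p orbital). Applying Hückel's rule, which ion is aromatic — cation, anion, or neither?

Both ions have a continuous loop of p orbitals — each ring atom is sp².
Cation: 6 × 2 + 0 = 12 π electrons → 4(3), antiaromatic.
Anion: 6 × 2 + 2 = 14 π electrons → 4(3)+2, aromatic.

The anion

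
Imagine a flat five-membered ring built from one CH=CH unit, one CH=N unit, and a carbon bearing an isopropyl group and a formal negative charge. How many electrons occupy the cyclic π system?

The p orbitals form a continuous loop: each doubly-bonded ring atom is sp² with one p-orbital electron; each sp² =N– keeps its lone pair in-plane and puts one electron into the π system; the carbanion's lone pair occupies the p orbital. The ring is fully conjugated.
Counting π electrons: 2 × 2 = 4 from the double-bond units + 2 from the C(isopropyl)(-) atom = 6.

6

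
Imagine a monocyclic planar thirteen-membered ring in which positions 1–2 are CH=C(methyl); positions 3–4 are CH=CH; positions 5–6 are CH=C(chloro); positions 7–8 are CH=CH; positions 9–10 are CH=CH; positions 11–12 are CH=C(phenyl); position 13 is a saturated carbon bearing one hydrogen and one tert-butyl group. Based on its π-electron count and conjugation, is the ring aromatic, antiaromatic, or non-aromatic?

Because that saturated carbon is sp³ and has no p orbital in the ring π system at the CH(tert-butyl) position, the π system cannot extend all the way around the ring.
Without a continuous loop of overlapping p orbitals the Hückel electron count never comes into play.

Non-aromatic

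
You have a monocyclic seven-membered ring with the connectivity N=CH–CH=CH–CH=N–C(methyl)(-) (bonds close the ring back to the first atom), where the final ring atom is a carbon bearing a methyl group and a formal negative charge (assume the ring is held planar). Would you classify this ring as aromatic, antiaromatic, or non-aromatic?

Antiaromatic

The p orbitals form a continuous loop: the double-bond atoms are sp², each contributing one p electron; each sp² =N– keeps its lone pair in-plane and puts one electron into the π system; the carbanion's lone pair occupies the p orbital. The ring is fully conjugated.
Counting π electrons: 3 × 2 = 6 from the double-bond units + 2 from the C(methyl)(-) atom = 8.
A 4n π count (8, n = 2) in a planar conjugated ring means antiaromatic.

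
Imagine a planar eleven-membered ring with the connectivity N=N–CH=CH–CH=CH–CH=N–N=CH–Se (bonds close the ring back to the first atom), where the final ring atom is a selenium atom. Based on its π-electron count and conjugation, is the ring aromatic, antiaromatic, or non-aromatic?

Every ring atom contributes a p orbital perpendicular to the ring (each doubly-bonded ring atom is sp² with one p-orbital electron; each =N– nitrogen is pyridine-type (lone pair in the sp² plane, one electron in the p orbital); the selenium donates one lone pair from its p orbital), so the π system is cyclic and fully conjugated.
Adding the contributions, 5 × 2 = 10 from the double-bond units + 2 from the Se atom = 12.
A 4n π count (12, n = 3) in a planar conjugated ring means antiaromatic.

Antiaromatic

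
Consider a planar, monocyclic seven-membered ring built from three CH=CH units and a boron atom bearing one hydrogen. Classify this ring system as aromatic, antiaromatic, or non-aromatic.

Aromatic

Every ring atom contributes a p orbital perpendicular to the ring (each doubly-bonded ring atom is sp² with one p-orbital electron; the boron has an empty p orbital), so the π system is cyclic and fully conjugated.
Counting π electrons: 3 × 2 = 6 from the double-bond units + 0 from the BH atom = 6.
Since 6 = 4·1 + 2, the ring meets the 4n+2 criterion.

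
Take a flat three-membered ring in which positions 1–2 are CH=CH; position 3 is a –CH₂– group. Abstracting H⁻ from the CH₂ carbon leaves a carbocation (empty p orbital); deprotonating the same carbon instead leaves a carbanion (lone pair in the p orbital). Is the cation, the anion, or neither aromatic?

Once that carbon is sp², every ring atom has a p orbital and both ions are fully conjugated.
Cation: 1 × 2 + 0 = 2 π electrons → 4(0)+2, aromatic.
Anion: 1 × 2 + 2 = 4 π electrons → 4(1), antiaromatic.

The cation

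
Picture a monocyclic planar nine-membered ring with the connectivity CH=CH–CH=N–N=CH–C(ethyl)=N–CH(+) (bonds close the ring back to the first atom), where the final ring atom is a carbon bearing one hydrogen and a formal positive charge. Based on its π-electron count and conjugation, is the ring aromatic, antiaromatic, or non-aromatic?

Antiaromatic

The p orbitals form a continuous loop: the double-bond atoms are sp², each contributing one p electron; each sp² =N– keeps its lone pair in-plane and puts one electron into the π system; the carbocation has an empty p orbital. The ring is fully conjugated.
Tallying contributions gives 4 × 2 = 8 from the double-bond units + 0 from the CH(+) atom = 8.
8 is a 4n count (n = 2), so the planar conjugated ring is antiaromatic.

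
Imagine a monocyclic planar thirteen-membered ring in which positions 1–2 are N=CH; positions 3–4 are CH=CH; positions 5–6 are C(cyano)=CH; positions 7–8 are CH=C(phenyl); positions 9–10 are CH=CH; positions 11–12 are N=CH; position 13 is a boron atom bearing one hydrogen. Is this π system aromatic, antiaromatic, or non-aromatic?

Antiaromatic

All ring atoms are sp² and supply a p orbital to the ring (the double-bond atoms are sp², each contributing one p electron; each =N– nitrogen is pyridine-type (lone pair in the sp² plane, one electron in the p orbital); the boron has an empty p orbital); the conjugation is uninterrupted.
Tallying contributions gives 6 × 2 = 12 from the double-bond units + 0 from the BH atom = 12.
12 = 4(3); a planar, fully conjugated 4n system is antiaromatic.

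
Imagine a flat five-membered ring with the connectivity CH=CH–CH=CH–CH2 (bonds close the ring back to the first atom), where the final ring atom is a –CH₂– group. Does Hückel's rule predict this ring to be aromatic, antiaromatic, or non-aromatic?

Because the tetrahedral CH₂ carbon is sp³ and has no p orbital in the ring π system at the CH2 position, the π system cannot extend all the way around the ring.
Broken conjugation rules out both aromaticity and antiaromaticity.

Non-aromatic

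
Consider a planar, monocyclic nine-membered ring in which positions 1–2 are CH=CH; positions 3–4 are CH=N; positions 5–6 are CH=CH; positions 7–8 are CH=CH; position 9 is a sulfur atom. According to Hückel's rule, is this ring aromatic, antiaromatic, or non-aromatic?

All ring atoms are sp² and supply a p orbital to the ring (every atom in a ring double bond is sp² and brings one electron to the p orbital; the doubly-bonded nitrogens are pyridine-type — their lone pairs lie in the ring plane, leaving one electron in the p orbital; the sulfur donates one lone pair from its p orbital); the conjugation is uninterrupted.
π-electron count: 4 × 2 = 8 from the double-bond units + 2 from the S atom = 10.
With 10 π electrons (n = 2), the Hückel 4n+2 condition holds.

Aromatic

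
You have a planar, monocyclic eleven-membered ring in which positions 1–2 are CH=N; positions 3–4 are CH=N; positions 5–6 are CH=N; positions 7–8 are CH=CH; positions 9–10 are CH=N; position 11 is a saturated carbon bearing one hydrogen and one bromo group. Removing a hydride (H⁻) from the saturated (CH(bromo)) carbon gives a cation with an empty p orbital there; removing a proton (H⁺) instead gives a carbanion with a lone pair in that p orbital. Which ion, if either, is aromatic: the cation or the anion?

Both ions have a continuous loop of p orbitals — each ring atom is sp².
Cation: 5 × 2 + 0 = 10 π electrons → 4(2)+2, aromatic.
Anion: 5 × 2 + 2 = 12 π electrons → 4(3), antiaromatic.

The cation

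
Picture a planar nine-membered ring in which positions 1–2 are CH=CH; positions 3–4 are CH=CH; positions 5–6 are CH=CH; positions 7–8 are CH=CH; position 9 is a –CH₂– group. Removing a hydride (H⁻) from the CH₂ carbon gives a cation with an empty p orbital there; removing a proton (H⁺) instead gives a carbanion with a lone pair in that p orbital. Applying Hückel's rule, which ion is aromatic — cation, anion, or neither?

In both ions every ring atom is sp² and contributes a p orbital, so both rings are fully conjugated.
Cation: 4 × 2 + 0 = 8 π electrons → 4(2), antiaromatic.
Anion: 4 × 2 + 2 = 10 π electrons → 4(2)+2, aromatic.

The anion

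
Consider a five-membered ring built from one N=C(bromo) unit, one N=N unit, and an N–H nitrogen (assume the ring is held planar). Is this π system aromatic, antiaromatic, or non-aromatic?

Aromatic

Check conjugation: every atom in a ring double bond is sp² and brings one electron to the p orbital; each =N– nitrogen is pyridine-type (lone pair in the sp² plane, one electron in the p orbital); the pyrrole-type nitrogen donates its lone pair from the p orbital — every position has a p orbital, so the cyclic π system is continuous.
π-electron count: 2 × 2 = 4 from the double-bond units + 2 from the NH atom = 6.
With 6 π electrons (n = 1), the Hückel 4n+2 condition holds.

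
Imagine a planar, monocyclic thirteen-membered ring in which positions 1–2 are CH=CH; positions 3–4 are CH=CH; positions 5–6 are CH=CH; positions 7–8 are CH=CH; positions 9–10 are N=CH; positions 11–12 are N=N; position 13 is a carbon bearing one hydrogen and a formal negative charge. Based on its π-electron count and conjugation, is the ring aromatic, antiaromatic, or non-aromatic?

Check conjugation: the double-bond atoms are sp², each contributing one p electron; each sp² =N– keeps its lone pair in-plane and puts one electron into the π system; the carbanion's lone pair occupies the p orbital — every position has a p orbital, so the cyclic π system is continuous.
Counting π electrons: 6 × 2 = 12 from the double-bond units + 2 from the CH(-) atom = 14.
Since 14 = 4·3 + 2, the ring meets the 4n+2 criterion.

Aromatic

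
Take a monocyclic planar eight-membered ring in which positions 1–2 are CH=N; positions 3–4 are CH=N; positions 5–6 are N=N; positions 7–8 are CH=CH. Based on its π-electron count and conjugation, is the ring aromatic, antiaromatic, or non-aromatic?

Check conjugation: each doubly-bonded ring atom is sp² with one p-orbital electron; the doubly-bonded nitrogens are pyridine-type — their lone pairs lie in the ring plane, leaving one electron in the p orbital — every position has a p orbital, so the cyclic π system is continuous.
π-electron count: 4 × 2 = 8 from the 4 double-bond units.
With 8 = 4·2 π electrons, Hückel's rule classifies the planar ring as antiaromatic.

Antiaromatic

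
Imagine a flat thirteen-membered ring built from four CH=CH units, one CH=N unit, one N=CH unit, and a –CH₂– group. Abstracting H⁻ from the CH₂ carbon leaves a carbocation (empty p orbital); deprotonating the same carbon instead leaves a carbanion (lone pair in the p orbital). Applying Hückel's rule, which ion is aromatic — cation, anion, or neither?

The anion

Once that carbon is sp², every ring atom has a p orbital and both ions are fully conjugated.
Cation: 6 × 2 + 0 = 12 π electrons → 4(3), antiaromatic.
Anion: 6 × 2 + 2 = 14 π electrons → 4(3)+2, aromatic.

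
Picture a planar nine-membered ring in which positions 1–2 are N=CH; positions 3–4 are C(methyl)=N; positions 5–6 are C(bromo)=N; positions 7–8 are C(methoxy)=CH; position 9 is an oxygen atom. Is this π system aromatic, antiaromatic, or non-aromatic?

Aromatic

Every ring atom contributes a p orbital perpendicular to the ring (every atom in a ring double bond is sp² and brings one electron to the p orbital; each sp² =N– keeps its lone pair in-plane and puts one electron into the π system; the oxygen donates one lone pair from its p orbital), so the π system is cyclic and fully conjugated.
Adding the contributions, 4 × 2 = 8 from the double-bond units + 2 from the O atom = 10.
With 10 π electrons (n = 2), the Hückel 4n+2 condition holds.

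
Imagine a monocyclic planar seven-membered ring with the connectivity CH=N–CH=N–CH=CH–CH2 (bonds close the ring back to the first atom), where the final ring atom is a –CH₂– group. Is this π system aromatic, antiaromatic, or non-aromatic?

Non-aromatic

Because the tetrahedral CH₂ carbon is sp³ and has no p orbital in the ring π system at the CH2 position, the π system cannot extend all the way around the ring.
A ring that is not fully conjugated cannot be aromatic or antiaromatic regardless of its π-electron count.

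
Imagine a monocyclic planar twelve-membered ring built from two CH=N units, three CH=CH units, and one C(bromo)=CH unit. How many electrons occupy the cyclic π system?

12

The p orbitals form a continuous loop: each doubly-bonded ring atom is sp² with one p-orbital electron; each =N– nitrogen is pyridine-type (lone pair in the sp² plane, one electron in the p orbital). The ring is fully conjugated.
π-electron count: 6 × 2 = 12 from the 6 double-bond units.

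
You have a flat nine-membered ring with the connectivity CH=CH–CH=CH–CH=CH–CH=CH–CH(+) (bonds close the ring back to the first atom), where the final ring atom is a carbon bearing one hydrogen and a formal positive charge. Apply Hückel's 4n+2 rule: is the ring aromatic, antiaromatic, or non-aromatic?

All ring atoms are sp² and supply a p orbital to the ring (each doubly-bonded ring atom is sp² with one p-orbital electron; the carbocation has an empty p orbital); the conjugation is uninterrupted.
Adding the contributions, 4 × 2 = 8 from the double-bond units + 0 from the CH(+) atom = 8.
8 = 4(2); a planar, fully conjugated 4n system is antiaromatic.

Antiaromatic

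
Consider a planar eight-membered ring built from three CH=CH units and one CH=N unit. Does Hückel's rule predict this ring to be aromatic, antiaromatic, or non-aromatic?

All ring atoms are sp² and supply a p orbital to the ring (every atom in a ring double bond is sp² and brings one electron to the p orbital; the doubly-bonded nitrogens are pyridine-type — their lone pairs lie in the ring plane, leaving one electron in the p orbital); the conjugation is uninterrupted.
π-electron count: 4 × 2 = 8 from the 4 double-bond units.
A 4n π count (8, n = 2) in a planar conjugated ring means antiaromatic.

Antiaromatic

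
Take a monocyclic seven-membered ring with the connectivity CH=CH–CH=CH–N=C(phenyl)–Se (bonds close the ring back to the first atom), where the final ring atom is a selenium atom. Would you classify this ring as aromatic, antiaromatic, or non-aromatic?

Antiaromatic

Check conjugation: each doubly-bonded ring atom is sp² with one p-orbital electron; each sp² =N– keeps its lone pair in-plane and puts one electron into the π system; the selenium donates one lone pair from its p orbital — every position has a p orbital, so the cyclic π system is continuous.
Adding the contributions, 3 × 2 = 6 from the double-bond units + 2 from the Se atom = 8.
With 8 = 4·2 π electrons, Hückel's rule classifies the planar ring as antiaromatic.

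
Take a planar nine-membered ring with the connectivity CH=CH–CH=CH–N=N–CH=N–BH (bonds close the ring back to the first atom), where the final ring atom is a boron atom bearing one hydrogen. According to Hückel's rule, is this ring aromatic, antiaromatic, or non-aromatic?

All ring atoms are sp² and supply a p orbital to the ring (every atom in a ring double bond is sp² and brings one electron to the p orbital; each sp² =N– keeps its lone pair in-plane and puts one electron into the π system; the boron has an empty p orbital); the conjugation is uninterrupted.
Tallying contributions gives 4 × 2 = 8 from the double-bond units + 0 from the BH atom = 8.
8 is a 4n count (n = 2), so the planar conjugated ring is antiaromatic.

Antiaromatic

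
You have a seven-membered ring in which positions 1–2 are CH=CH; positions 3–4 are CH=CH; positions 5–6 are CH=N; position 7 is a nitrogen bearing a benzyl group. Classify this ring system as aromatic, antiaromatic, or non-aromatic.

Antiaromatic

The p orbitals form a continuous loop: each doubly-bonded ring atom is sp² with one p-orbital electron; the doubly-bonded nitrogens are pyridine-type — their lone pairs lie in the ring plane, leaving one electron in the p orbital; the pyrrole-type nitrogen donates its lone pair from the p orbital. The ring is fully conjugated.
Counting π electrons: 3 × 2 = 6 from the double-bond units + 2 from the N(benzyl) atom = 8.
8 = 4(2); a planar, fully conjugated 4n system is antiaromatic.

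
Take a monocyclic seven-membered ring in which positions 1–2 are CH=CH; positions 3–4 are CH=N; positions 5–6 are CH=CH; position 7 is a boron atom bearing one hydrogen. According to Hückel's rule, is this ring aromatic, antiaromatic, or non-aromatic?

Aromatic

Every ring atom contributes a p orbital perpendicular to the ring (the double-bond atoms are sp², each contributing one p electron; the doubly-bonded nitrogens are pyridine-type — their lone pairs lie in the ring plane, leaving one electron in the p orbital; the boron has an empty p orbital), so the π system is cyclic and fully conjugated.
π-electron count: 3 × 2 = 6 from the double-bond units + 0 from the BH atom = 6.
Since 6 = 4·1 + 2, the ring meets the 4n+2 criterion.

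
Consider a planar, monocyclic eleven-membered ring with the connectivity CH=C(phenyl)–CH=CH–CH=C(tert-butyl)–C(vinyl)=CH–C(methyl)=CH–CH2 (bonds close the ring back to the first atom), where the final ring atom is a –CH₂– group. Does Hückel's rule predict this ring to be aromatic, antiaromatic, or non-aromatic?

The CH2 carbon is saturated: the tetrahedral CH₂ carbon is sp³ and has no p orbital in the ring π system. Conjugation is not continuous around the ring.
Broken conjugation rules out both aromaticity and antiaromaticity.

Non-aromatic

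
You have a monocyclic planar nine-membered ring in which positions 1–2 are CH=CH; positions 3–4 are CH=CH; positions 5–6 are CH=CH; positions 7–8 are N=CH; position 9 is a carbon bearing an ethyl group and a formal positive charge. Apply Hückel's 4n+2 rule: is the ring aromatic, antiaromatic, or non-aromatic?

The p orbitals form a continuous loop: every atom in a ring double bond is sp² and brings one electron to the p orbital; the doubly-bonded nitrogens are pyridine-type — their lone pairs lie in the ring plane, leaving one electron in the p orbital; the carbocation has an empty p orbital. The ring is fully conjugated.
Counting π electrons: 4 × 2 = 8 from the double-bond units + 0 from the C(ethyl)(+) atom = 8.
8 = 4(2); a planar, fully conjugated 4n system is antiaromatic.

Antiaromatic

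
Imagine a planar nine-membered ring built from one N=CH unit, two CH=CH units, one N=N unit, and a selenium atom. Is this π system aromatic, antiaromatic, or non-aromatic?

The p orbitals form a continuous loop: the double-bond atoms are sp², each contributing one p electron; each =N– nitrogen is pyridine-type (lone pair in the sp² plane, one electron in the p orbital); the selenium donates one lone pair from its p orbital. The ring is fully conjugated.
Adding the contributions, 4 × 2 = 8 from the double-bond units + 2 from the Se atom = 10.
With 10 π electrons (n = 2), the Hückel 4n+2 condition holds.

Aromatic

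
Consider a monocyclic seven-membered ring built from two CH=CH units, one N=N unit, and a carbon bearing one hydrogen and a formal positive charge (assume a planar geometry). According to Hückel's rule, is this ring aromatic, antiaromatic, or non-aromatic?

Every ring atom contributes a p orbital perpendicular to the ring (every atom in a ring double bond is sp² and brings one electron to the p orbital; each sp² =N– keeps its lone pair in-plane and puts one electron into the π system; the carbocation has an empty p orbital), so the π system is cyclic and fully conjugated.
Adding the contributions, 3 × 2 = 6 from the double-bond units + 0 from the CH(+) atom = 6.
That gives a 4n+2 count (6, n = 1).

Aromatic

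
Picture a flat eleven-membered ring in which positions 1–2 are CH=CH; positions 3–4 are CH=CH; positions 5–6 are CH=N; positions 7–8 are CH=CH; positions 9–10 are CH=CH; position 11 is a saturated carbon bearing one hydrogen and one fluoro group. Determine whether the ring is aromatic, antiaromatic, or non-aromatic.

Non-aromatic

At the CH(fluoro) position, that saturated carbon is sp³ and has no p orbital in the ring π system; the ring's p-orbital overlap is broken there.
Hückel's rule only applies to fully conjugated rings, so this one is simply non-aromatic.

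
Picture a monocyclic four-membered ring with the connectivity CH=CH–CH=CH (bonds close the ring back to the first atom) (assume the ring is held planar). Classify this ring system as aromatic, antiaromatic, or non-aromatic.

Check conjugation: each doubly-bonded ring atom is sp² with one p-orbital electron — every position has a p orbital, so the cyclic π system is continuous.
π-electron count: 2 × 2 = 4 from the 2 double-bond units.
With 4 = 4·1 π electrons, Hückel's rule classifies the planar ring as antiaromatic.
(The species described is cyclobutadiene.)

Antiaromatic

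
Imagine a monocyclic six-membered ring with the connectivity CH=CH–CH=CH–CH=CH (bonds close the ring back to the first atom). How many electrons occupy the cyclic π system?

Every ring atom contributes a p orbital perpendicular to the ring (every atom in a ring double bond is sp² and brings one electron to the p orbital), so the π system is cyclic and fully conjugated.
Tallying contributions gives 3 × 2 = 6 from the 3 double-bond units.
(The species described is benzene.)

6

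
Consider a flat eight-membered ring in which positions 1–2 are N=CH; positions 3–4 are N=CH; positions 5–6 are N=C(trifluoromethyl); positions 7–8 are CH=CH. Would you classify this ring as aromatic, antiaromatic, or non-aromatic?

Antiaromatic

Check conjugation: every atom in a ring double bond is sp² and brings one electron to the p orbital; each =N– nitrogen is pyridine-type (lone pair in the sp² plane, one electron in the p orbital) — every position has a p orbital, so the cyclic π system is continuous.
Tallying contributions gives 4 × 2 = 8 from the 4 double-bond units.
A 4n π count (8, n = 2) in a planar conjugated ring means antiaromatic.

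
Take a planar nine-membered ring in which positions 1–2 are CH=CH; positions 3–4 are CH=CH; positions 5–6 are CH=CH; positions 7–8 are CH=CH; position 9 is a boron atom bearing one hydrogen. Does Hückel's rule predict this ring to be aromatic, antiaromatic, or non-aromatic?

Check conjugation: every atom in a ring double bond is sp² and brings one electron to the p orbital; the boron has an empty p orbital — every position has a p orbital, so the cyclic π system is continuous.
Adding the contributions, 4 × 2 = 8 from the double-bond units + 0 from the BH atom = 8.
A 4n π count (8, n = 2) in a planar conjugated ring means antiaromatic.

Antiaromatic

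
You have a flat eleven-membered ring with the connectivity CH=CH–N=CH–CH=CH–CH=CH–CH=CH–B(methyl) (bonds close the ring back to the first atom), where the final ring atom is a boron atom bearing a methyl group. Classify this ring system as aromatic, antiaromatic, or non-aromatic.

The p orbitals form a continuous loop: every atom in a ring double bond is sp² and brings one electron to the p orbital; each sp² =N– keeps its lone pair in-plane and puts one electron into the π system; the boron has an empty p orbital. The ring is fully conjugated.
Adding the contributions, 5 × 2 = 10 from the double-bond units + 0 from the B(methyl) atom = 10.
Since 10 = 4·2 + 2, the ring meets the 4n+2 criterion.

Aromatic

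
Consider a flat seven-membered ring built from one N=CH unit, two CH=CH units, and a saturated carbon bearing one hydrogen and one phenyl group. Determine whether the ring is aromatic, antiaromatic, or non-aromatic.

The CH(phenyl) carbon is saturated: that saturated carbon is sp³ and has no p orbital in the ring π system. Conjugation is not continuous around the ring.
Broken conjugation rules out both aromaticity and antiaromaticity.

Non-aromatic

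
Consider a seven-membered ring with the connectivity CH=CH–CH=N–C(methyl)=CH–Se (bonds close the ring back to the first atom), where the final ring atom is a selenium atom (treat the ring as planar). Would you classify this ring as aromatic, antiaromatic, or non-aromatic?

All ring atoms are sp² and supply a p orbital to the ring (each doubly-bonded ring atom is sp² with one p-orbital electron; each sp² =N– keeps its lone pair in-plane and puts one electron into the π system; the selenium donates one lone pair from its p orbital); the conjugation is uninterrupted.
π-electron count: 3 × 2 = 6 from the double-bond units + 2 from the Se atom = 8.
A 4n π count (8, n = 2) in a planar conjugated ring means antiaromatic.

Antiaromatic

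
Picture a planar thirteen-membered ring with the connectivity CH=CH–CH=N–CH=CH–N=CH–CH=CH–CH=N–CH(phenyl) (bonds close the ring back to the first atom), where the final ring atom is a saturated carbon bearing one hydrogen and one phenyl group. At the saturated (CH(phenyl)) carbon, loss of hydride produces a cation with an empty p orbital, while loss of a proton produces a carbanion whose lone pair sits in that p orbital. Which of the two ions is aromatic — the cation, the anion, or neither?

In both ions every ring atom is sp² and contributes a p orbital, so both rings are fully conjugated.
Cation: 6 × 2 + 0 = 12 π electrons → 4(3), antiaromatic.
Anion: 6 × 2 + 2 = 14 π electrons → 4(3)+2, aromatic.

The anion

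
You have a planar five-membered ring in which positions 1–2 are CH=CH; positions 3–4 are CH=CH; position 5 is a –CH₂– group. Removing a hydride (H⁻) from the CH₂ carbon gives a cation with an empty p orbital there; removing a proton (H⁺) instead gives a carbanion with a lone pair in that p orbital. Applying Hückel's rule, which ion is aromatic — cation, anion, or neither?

Once that carbon is sp², every ring atom has a p orbital and both ions are fully conjugated.
Cation: 2 × 2 + 0 = 4 π electrons → 4(1), antiaromatic.
Anion: 2 × 2 + 2 = 6 π electrons → 4(1)+2, aromatic.

The anion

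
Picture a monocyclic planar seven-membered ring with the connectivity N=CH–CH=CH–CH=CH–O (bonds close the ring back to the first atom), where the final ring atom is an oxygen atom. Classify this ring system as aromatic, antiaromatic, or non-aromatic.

Every ring atom contributes a p orbital perpendicular to the ring (each doubly-bonded ring atom is sp² with one p-orbital electron; each =N– nitrogen is pyridine-type (lone pair in the sp² plane, one electron in the p orbital); the oxygen donates one lone pair from its p orbital), so the π system is cyclic and fully conjugated.
π-electron count: 3 × 2 = 6 from the double-bond units + 2 from the O atom = 8.
8 is a 4n count (n = 2), so the planar conjugated ring is antiaromatic.

Antiaromatic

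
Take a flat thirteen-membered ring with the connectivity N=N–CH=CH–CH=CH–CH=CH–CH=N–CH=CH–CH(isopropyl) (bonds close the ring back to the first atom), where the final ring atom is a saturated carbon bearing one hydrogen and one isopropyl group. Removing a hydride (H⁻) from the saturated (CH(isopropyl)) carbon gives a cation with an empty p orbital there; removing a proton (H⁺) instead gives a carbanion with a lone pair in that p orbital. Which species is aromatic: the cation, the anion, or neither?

The anion

In either ion the ring is fully conjugated: every atom, including the new sp² carbon, supplies a p orbital.
Cation: 6 × 2 + 0 = 12 π electrons → 4(3), antiaromatic.
Anion: 6 × 2 + 2 = 14 π electrons → 4(3)+2, aromatic.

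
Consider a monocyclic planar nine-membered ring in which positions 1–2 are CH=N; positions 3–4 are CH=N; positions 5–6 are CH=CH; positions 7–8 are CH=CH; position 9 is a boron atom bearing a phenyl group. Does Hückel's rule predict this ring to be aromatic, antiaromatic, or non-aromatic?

Every ring atom contributes a p orbital perpendicular to the ring (each doubly-bonded ring atom is sp² with one p-orbital electron; each =N– nitrogen is pyridine-type (lone pair in the sp² plane, one electron in the p orbital); the boron has an empty p orbital), so the π system is cyclic and fully conjugated.
π-electron count: 4 × 2 = 8 from the double-bond units + 0 from the B(phenyl) atom = 8.
A 4n π count (8, n = 2) in a planar conjugated ring means antiaromatic.

Antiaromatic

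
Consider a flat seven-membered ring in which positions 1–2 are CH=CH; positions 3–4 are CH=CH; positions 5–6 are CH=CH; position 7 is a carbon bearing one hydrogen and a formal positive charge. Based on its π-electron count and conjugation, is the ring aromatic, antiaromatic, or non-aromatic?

Every ring atom contributes a p orbital perpendicular to the ring (the double-bond atoms are sp², each contributing one p electron; the carbocation has an empty p orbital), so the π system is cyclic and fully conjugated.
Adding the contributions, 3 × 2 = 6 from the double-bond units + 0 from the CH(+) atom = 6.
With 6 π electrons (n = 1), the Hückel 4n+2 condition holds.
This is the tropylium cation.

Aromatic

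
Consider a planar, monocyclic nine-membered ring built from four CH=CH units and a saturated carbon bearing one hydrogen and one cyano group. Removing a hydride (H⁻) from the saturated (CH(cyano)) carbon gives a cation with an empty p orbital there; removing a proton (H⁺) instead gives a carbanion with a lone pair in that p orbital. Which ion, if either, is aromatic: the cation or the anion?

In both ions every ring atom is sp² and contributes a p orbital, so both rings are fully conjugated.
Cation: 4 × 2 + 0 = 8 π electrons → 4(2), antiaromatic.
Anion: 4 × 2 + 2 = 10 π electrons → 4(2)+2, aromatic.

The anion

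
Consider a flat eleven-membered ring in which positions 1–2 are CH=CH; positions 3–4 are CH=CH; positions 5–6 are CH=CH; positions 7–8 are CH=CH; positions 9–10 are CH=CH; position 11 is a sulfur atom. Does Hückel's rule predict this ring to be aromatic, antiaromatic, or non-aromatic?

Every ring atom contributes a p orbital perpendicular to the ring (each doubly-bonded ring atom is sp² with one p-orbital electron; the sulfur donates one lone pair from its p orbital), so the π system is cyclic and fully conjugated.
Counting π electrons: 5 × 2 = 10 from the double-bond units + 2 from the S atom = 12.
12 = 4(3); a planar, fully conjugated 4n system is antiaromatic.

Antiaromatic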